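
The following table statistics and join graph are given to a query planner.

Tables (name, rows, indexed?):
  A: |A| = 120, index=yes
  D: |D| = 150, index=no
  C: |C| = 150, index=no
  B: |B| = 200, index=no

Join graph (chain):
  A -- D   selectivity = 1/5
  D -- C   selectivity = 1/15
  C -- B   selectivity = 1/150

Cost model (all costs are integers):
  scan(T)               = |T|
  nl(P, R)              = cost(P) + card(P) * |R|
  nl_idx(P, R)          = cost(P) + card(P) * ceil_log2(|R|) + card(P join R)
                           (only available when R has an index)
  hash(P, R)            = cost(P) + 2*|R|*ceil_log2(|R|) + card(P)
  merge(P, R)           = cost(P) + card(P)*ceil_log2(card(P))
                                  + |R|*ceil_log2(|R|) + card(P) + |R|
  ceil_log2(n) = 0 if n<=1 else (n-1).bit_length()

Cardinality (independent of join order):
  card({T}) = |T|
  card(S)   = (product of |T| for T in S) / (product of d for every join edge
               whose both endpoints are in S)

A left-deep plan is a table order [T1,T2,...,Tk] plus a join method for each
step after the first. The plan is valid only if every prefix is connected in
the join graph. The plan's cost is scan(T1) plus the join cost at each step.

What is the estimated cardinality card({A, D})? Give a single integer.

3600

Tables in S: A(120), D(150)
Edges inside S: A-D(d=5)
numerator = 120 * 150 = 18000
denominator = 5 = 5
card(S) = 18000 / 5 = 3600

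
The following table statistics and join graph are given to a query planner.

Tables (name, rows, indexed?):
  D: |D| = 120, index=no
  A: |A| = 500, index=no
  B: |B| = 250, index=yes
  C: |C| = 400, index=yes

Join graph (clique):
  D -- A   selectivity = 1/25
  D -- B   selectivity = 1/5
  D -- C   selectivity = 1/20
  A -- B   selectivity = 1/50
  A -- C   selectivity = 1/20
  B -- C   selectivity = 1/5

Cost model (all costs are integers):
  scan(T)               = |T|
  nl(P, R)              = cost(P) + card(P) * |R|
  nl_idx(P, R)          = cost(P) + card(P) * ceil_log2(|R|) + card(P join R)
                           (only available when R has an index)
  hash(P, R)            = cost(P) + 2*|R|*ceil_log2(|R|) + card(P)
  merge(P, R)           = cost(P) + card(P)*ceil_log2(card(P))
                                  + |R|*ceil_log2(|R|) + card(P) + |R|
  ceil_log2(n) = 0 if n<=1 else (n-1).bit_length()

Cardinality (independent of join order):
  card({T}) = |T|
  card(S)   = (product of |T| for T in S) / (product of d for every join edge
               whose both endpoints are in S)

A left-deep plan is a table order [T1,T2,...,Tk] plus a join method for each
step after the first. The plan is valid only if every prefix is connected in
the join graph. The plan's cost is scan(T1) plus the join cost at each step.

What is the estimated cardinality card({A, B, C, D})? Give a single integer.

Tables in S: A(500), B(250), C(400), D(120)
Edges inside S: D-A(d=25), D-B(d=5), D-C(d=20), A-B(d=50), A-C(d=20), B-C(d=5)
numerator = 500 * 250 * 400 * 120 = 6000000000
denominator = 25 * 5 * 20 * 50 * 20 * 5 = 12500000
card(S) = 6000000000 / 12500000 = 480

480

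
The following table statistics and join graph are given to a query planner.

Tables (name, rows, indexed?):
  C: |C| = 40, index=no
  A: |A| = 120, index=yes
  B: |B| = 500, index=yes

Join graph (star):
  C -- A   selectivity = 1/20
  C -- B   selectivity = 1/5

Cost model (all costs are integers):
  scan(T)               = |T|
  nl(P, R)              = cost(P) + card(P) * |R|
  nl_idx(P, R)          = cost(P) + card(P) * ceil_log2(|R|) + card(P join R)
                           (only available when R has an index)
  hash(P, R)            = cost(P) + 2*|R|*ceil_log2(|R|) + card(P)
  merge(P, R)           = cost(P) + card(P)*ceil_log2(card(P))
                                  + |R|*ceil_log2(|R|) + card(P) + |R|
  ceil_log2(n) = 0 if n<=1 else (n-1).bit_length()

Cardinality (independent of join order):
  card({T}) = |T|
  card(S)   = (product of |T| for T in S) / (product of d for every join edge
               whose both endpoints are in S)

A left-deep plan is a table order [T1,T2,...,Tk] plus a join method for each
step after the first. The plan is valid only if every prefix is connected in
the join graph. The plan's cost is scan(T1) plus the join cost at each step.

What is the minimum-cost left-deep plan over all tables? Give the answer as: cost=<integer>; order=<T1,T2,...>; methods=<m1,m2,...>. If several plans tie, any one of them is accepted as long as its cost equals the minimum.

Selinger DP (subsets sized 1..n):
  {C}: scan cost=40, card=40
  {A}: scan cost=120, card=120
  {B}: scan cost=500, card=500
  {AC}: card=240; try (A,nl_idx)→560, (C,hash)→720, (A,merge)→1280, (C,merge)→1360, (A,hash)→1760, (A,nl)→4840 …(+1); best=560 via (A,nl_idx)
  {BC}: card=4000; try (C,hash)→1480, (B,nl_idx)→4400, (B,merge)→5320, (C,merge)→5780, (B,hash)→9080, (B,nl)→20040 …(+1); best=1480 via (C,hash)
  {ABC}: card=24000; try (A,hash)→7160, (B,merge)→7720, (B,hash)→9800, (B,nl_idx)→26720, (A,nl_idx)→53480, (A,merge)→54440 …(+2); best=7160 via (A,hash)

cost=7160; order=B,C,A; methods=hash,hash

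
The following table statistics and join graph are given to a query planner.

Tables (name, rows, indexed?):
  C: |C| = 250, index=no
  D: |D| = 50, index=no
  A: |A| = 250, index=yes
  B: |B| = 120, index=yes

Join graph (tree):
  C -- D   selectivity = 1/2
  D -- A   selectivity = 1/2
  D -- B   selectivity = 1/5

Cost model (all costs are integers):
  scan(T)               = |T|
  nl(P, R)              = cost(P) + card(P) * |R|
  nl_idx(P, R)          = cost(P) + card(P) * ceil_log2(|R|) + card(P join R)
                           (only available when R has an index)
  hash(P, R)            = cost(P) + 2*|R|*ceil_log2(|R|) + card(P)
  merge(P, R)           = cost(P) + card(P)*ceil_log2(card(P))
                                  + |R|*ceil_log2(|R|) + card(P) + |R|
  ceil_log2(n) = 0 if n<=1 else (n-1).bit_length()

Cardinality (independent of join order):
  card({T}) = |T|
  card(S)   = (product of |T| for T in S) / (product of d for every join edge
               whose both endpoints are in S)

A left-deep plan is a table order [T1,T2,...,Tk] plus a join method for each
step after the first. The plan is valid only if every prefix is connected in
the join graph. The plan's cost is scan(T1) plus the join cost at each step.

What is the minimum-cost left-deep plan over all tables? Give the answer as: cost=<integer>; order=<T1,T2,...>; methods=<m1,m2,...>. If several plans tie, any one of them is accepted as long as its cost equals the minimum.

cost=160040; order=B,D,A,C; methods=hash,hash,hash

Selinger DP (subsets sized 1..n):
  {C}: scan cost=250, card=250
  {D}: scan cost=50, card=50
  {A}: scan cost=250, card=250
  {B}: scan cost=120, card=120
  {CD}: card=6250; try (D,hash)→1100, (C,merge)→2650, (D,merge)→2850, (C,hash)→4100, (C,nl)→12550, (D,nl)→12750; best=1100 via (D,hash)
  {AD}: card=6250; try (D,hash)→1100, (A,merge)→2650, (D,merge)→2850, (A,hash)→4100, (A,nl_idx)→6700, (A,nl)→12550 …(+1); best=1100 via (D,hash)
  {BD}: card=1200; try (D,hash)→840, (B,merge)→1360, (D,merge)→1430, (B,nl_idx)→1600, (B,hash)→1780, (B,nl)→6050 …(+1); best=840 via (D,hash)
  {ACD}: card=781250; try (C,hash)→11350, (A,hash)→11350, (C,merge)→90850, (A,merge)→90850, (A,nl_idx)→832350, (C,nl)→1563600 …(+1); best=11350 via (C,hash)
  {BCD}: card=150000; try (C,hash)→6040, (B,hash)→9030, (C,merge)→17490, (B,merge)→89560, (B,nl_idx)→194850, (C,nl)→300840 …(+1); best=6040 via (C,hash)
  {ABD}: card=150000; try (A,hash)→6040, (B,hash)→9030, (A,merge)→17490, (B,merge)→89560, (A,nl_idx)→160440, (B,nl_idx)→194850 …(+2); best=6040 via (A,hash)
  {ABCD}: card=18750000; try (C,hash)→160040, (A,hash)→160040, (B,hash)→794280, (C,merge)→2858290, (A,merge)→2858290, (B,merge)→16418560 …(+5); best=160040 via (C,hash)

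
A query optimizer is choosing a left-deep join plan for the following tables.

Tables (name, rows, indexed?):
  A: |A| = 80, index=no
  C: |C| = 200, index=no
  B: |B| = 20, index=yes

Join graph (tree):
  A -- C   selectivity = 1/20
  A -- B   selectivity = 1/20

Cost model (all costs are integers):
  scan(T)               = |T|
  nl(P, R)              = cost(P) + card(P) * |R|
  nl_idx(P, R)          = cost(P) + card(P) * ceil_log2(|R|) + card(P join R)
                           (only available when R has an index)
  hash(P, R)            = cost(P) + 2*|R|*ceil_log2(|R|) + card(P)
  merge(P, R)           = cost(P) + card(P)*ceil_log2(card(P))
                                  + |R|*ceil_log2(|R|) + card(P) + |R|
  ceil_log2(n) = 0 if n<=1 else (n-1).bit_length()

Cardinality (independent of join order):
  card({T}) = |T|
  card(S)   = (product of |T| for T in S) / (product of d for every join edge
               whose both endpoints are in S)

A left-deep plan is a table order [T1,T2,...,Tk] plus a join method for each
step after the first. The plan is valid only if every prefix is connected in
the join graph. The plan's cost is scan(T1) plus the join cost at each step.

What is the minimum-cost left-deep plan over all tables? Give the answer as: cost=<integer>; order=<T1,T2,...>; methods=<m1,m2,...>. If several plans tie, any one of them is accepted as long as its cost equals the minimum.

cost=2520; order=C,A,B; methods=hash,hash

Selinger DP (subsets sized 1..n):
  {A}: scan cost=80, card=80
  {C}: scan cost=200, card=200
  {B}: scan cost=20, card=20
  {AC}: card=800; try (A,hash)→1520, (C,merge)→2520, (A,merge)→2640, (C,hash)→3360, (C,nl)→16080, (A,nl)→16200; best=1520 via (A,hash)
  {AB}: card=80; try (B,hash)→360, (B,nl_idx)→560, (A,merge)→780, (B,merge)→840, (A,hash)→1160, (A,nl)→1620 …(+1); best=360 via (B,hash)
  {ABC}: card=800; try (B,hash)→2520, (C,merge)→2800, (C,hash)→3640, (B,nl_idx)→6320, (B,merge)→10440, (C,nl)→16360 …(+1); best=2520 via (B,hash)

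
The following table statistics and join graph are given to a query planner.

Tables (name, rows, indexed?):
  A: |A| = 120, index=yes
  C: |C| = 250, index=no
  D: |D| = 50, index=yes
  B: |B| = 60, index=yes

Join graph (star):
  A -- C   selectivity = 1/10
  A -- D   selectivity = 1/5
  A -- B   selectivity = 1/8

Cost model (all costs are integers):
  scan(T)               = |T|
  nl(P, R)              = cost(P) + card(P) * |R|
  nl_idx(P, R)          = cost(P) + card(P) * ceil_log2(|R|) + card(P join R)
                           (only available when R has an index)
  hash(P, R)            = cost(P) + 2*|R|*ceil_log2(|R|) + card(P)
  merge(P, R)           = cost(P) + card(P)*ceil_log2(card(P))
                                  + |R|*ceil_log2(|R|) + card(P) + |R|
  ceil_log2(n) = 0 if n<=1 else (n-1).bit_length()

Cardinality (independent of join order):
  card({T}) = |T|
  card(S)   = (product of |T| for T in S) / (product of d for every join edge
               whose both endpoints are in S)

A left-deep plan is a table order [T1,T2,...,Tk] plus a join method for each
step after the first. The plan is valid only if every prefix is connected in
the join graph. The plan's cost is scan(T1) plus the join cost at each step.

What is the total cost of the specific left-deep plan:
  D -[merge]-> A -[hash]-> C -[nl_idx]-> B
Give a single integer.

411560

step 1: scan D: cost=50, card=50
step 2: join A via merge
    card(P join A) = 50*120/(5) = 1200
    cost = 50 + 50*6 + 120*7 + 50 + 120 = 1360
step 3: join C via hash
    card(P join C) = 1200*250/(10) = 30000
    cost = 1360 + 2*250*8 + 1200 = 6560
step 4: join B via nl_idx
    card(P join B) = 30000*60/(8) = 225000
    cost = 6560 + 30000*6 + 225000 = 411560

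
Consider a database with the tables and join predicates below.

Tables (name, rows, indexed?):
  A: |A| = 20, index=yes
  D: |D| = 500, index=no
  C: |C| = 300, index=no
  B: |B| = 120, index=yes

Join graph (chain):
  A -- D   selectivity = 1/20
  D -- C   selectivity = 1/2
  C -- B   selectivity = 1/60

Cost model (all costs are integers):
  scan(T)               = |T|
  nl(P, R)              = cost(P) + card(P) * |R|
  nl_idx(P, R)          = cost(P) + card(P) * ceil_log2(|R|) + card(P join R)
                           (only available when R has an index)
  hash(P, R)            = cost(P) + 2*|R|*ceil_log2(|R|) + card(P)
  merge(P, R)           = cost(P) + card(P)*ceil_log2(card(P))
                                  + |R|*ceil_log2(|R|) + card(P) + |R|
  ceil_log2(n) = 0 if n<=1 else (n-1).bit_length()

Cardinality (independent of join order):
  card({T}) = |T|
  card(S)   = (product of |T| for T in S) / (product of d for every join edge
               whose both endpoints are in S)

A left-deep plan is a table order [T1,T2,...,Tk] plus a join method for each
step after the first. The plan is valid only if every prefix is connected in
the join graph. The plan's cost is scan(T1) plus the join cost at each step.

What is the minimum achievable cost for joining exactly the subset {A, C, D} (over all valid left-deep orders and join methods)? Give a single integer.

Selinger DP over subsets of {A,C,D}:
  {A}: scan cost=20, card=20
  {D}: scan cost=500, card=500
  {C}: scan cost=300, card=300
  {AD}: card=500; try (A,hash)→1200, (A,nl_idx)→3500, (D,merge)→5140, (A,merge)→5620, (D,hash)→9040, (D,nl)→10020 …(+1); best=1200 via (A,hash)
  {CD}: card=75000; try (C,hash)→6400, (D,merge)→8300, (C,merge)→8500, (D,hash)→9600, (D,nl)→150300, (C,nl)→150500; best=6400 via (C,hash)
  {ACD}: card=75000; try (C,hash)→7100, (C,merge)→9200, (A,hash)→81600, (C,nl)→151200, (A,nl_idx)→456400, (A,merge)→1356520 …(+1); best=7100 via (C,hash)

7100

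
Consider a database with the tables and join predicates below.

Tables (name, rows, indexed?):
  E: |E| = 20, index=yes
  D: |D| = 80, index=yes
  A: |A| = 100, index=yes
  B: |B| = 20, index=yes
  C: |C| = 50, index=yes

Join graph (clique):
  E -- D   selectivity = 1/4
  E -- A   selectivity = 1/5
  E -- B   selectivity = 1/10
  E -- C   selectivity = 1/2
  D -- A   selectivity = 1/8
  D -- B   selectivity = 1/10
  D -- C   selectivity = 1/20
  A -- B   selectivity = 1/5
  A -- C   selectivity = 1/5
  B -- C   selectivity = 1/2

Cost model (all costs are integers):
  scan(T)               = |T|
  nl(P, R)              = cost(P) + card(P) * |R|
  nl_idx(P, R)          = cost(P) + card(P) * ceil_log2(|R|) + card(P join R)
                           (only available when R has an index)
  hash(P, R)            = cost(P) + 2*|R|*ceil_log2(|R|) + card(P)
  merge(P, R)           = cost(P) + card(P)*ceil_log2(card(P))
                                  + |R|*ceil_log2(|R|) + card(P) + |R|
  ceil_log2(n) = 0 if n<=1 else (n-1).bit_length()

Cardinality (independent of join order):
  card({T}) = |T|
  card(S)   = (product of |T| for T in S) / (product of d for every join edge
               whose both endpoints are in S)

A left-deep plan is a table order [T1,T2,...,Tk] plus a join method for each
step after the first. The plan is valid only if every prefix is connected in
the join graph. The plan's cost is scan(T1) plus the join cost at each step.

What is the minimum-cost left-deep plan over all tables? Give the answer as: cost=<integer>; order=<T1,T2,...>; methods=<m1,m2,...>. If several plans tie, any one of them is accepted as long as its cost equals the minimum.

Selinger DP (subsets sized 1..n):
  {E}: scan cost=20, card=20
  {D}: scan cost=80, card=80
  {A}: scan cost=100, card=100
  {B}: scan cost=20, card=20
  {C}: scan cost=50, card=50
  {DE}: card=400; try (E,hash)→360, (D,nl_idx)→560, (D,merge)→780, (E,merge)→840, (E,nl_idx)→880, (D,hash)→1160 …(+2); best=360 via (E,hash)
  {AE}: card=400; try (E,hash)→400, (A,nl_idx)→560, (A,merge)→940, (E,nl_idx)→1000, (E,merge)→1020, (A,hash)→1440 …(+2); best=400 via (E,hash)
  {BE}: card=40; try (E,nl_idx)→160, (B,nl_idx)→160, (E,hash)→240, (B,hash)→240, (E,merge)→260, (B,merge)→260 …(+2); best=160 via (E,nl_idx)
  {CE}: card=500; try (E,hash)→300, (C,merge)→490, (E,merge)→520, (C,hash)→640, (C,nl_idx)→640, (E,nl_idx)→800 …(+2); best=300 via (E,hash)
  {AD}: card=1000; try (D,hash)→1320, (A,merge)→1520, (D,merge)→1540, (A,hash)→1560, (A,nl_idx)→1640, (D,nl_idx)→1800 …(+2); best=1320 via (D,hash)
  {BD}: card=160; try (D,nl_idx)→320, (B,hash)→360, (B,nl_idx)→640, (D,merge)→780, (B,merge)→840, (D,hash)→1160 …(+2); best=320 via (D,nl_idx)
  {CD}: card=200; try (D,nl_idx)→600, (C,hash)→760, (C,nl_idx)→760, (D,merge)→1040, (C,merge)→1070, (D,hash)→1220 …(+2); best=600 via (D,nl_idx)
  {AB}: card=400; try (B,hash)→400, (A,nl_idx)→560, (A,merge)→940, (B,nl_idx)→1000, (B,merge)→1020, (A,hash)→1440 …(+2); best=400 via (B,hash)
  {AC}: card=1000; try (C,hash)→800, (A,merge)→1200, (C,merge)→1250, (A,nl_idx)→1400, (A,hash)→1500, (C,nl_idx)→1700 …(+2); best=800 via (C,hash)
  {BC}: card=500; try (B,hash)→300, (C,merge)→490, (B,merge)→520, (C,hash)→640, (C,nl_idx)→640, (B,nl_idx)→800 …(+2); best=300 via (B,hash)
  {ADE}: card=1000; try (D,hash)→1920, (A,hash)→2160, (E,hash)→2520, (A,nl_idx)→4160, (D,nl_idx)→4200, (D,merge)→5040 …(+6); best=1920 via (D,hash)
  {BDE}: card=80; try (D,nl_idx)→520, (E,hash)→680, (B,hash)→960, (D,merge)→1080, (E,nl_idx)→1200, (D,hash)→1320 …(+6); best=520 via (D,nl_idx)
  {CDE}: card=500; try (E,hash)→1000, (C,hash)→1360, (D,hash)→1920, (E,nl_idx)→2100, (E,merge)→2520, (C,nl_idx)→3260 …(+6); best=1000 via (E,hash)
  {ABE}: card=160; try (A,nl_idx)→600, (E,hash)→1000, (B,hash)→1000, (A,merge)→1240, (A,hash)→1600, (E,nl_idx)→2560 …(+6); best=600 via (A,nl_idx)
  {ACE}: card=2000; try (C,hash)→1400, (E,hash)→2000, (A,hash)→2200, (C,merge)→4750, (C,nl_idx)→4800, (A,nl_idx)→5800 …(+6); best=1400 via (C,hash)
  {BCE}: card=500; try (C,merge)→790, (C,hash)→800, (C,nl_idx)→900, (E,hash)→1000, (B,hash)→1000, (C,nl)→2160 …(+6); best=790 via (C,merge)
  {ABD}: card=400; try (A,nl_idx)→1840, (A,hash)→1880, (D,hash)→1920, (B,hash)→2520, (A,merge)→2560, (D,nl_idx)→3600 …(+6); best=1840 via (A,nl_idx)
  {ACD}: card=500; try (A,hash)→2200, (A,nl_idx)→2500, (D,hash)→2920, (C,hash)→2920, (A,merge)→3200, (C,nl_idx)→7820 …(+6); best=2200 via (A,hash)
  {BCD}: card=200; try (B,hash)→1000, (C,hash)→1080, (C,nl_idx)→1480, (B,nl_idx)→1800, (D,hash)→1920, (C,merge)→2110 …(+6); best=1000 via (B,hash)
  {ABC}: card=2000; try (C,hash)→1400, (B,hash)→2000, (A,hash)→2200, (C,merge)→4750, (C,nl_idx)→4800, (A,nl_idx)→5800 …(+6); best=1400 via (C,hash)
  {ABDE}: card=40; try (A,nl_idx)→1120, (D,nl_idx)→1760, (D,hash)→1880, (A,merge)→1960, (A,hash)→2000, (E,hash)→2440 …(+10); best=1120 via (A,nl_idx)
  {ACDE}: card=250; try (E,hash)→2900, (A,hash)→2900, (C,hash)→3520, (D,hash)→4520, (A,nl_idx)→4750, (E,nl_idx)→4950 …(+10); best=2900 via (E,hash)
  {BCDE}: card=50; try (C,nl_idx)→1050, (C,hash)→1200, (E,hash)→1400, (C,merge)→1510, (B,hash)→1700, (E,nl_idx)→2050 …(+10); best=1050 via (C,nl_idx)
  {ABCE}: card=400; try (C,hash)→1360, (C,nl_idx)→1960, (C,merge)→2390, (A,hash)→2690, (E,hash)→3600, (B,hash)→3600 …(+10); best=1360 via (C,hash)
  {ABCD}: card=100; try (A,nl_idx)→2500, (A,hash)→2600, (C,hash)→2840, (B,hash)→2900, (A,merge)→3600, (C,nl_idx)→4340 …(+10); best=2500 via (A,nl_idx)
  {ABCDE}: card=5; try (C,nl_idx)→1365, (A,nl_idx)→1405, (C,merge)→1750, (C,hash)→1760, (A,merge)→2200, (A,hash)→2500 …(+14); best=1365 via (C,nl_idx)

cost=1365; order=B,E,D,A,C; methods=nl_idx,nl_idx,nl_idx,nl_idx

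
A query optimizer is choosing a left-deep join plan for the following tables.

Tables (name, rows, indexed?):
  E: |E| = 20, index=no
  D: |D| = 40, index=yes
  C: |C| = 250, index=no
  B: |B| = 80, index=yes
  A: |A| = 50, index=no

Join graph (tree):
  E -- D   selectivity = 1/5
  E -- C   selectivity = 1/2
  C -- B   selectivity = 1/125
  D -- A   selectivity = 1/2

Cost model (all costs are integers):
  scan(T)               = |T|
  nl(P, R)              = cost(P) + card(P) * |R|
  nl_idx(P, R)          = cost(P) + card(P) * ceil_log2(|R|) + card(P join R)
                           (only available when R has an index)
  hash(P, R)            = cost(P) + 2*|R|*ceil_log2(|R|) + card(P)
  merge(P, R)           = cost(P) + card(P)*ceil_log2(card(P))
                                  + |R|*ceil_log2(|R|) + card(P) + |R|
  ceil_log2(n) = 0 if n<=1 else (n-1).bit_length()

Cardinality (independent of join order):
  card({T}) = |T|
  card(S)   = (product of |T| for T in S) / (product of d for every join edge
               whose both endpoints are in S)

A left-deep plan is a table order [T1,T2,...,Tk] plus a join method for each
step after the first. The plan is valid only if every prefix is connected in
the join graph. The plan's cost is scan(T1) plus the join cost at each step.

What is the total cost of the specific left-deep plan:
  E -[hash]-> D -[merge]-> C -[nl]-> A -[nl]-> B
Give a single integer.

41004210

step 1: scan E: cost=20, card=20
step 2: join D via hash
    card(P join D) = 20*40/(5) = 160
    cost = 20 + 2*40*6 + 20 = 520
step 3: join C via merge
    card(P join C) = 160*250/(2) = 20000
    cost = 520 + 160*8 + 250*8 + 160 + 250 = 4210
step 4: join A via nl
    card(P join A) = 20000*50/(2) = 500000
    cost = 4210 + 20000*50 = 1004210
step 5: join B via nl
    card(P join B) = 500000*80/(125) = 320000
    cost = 1004210 + 500000*80 = 41004210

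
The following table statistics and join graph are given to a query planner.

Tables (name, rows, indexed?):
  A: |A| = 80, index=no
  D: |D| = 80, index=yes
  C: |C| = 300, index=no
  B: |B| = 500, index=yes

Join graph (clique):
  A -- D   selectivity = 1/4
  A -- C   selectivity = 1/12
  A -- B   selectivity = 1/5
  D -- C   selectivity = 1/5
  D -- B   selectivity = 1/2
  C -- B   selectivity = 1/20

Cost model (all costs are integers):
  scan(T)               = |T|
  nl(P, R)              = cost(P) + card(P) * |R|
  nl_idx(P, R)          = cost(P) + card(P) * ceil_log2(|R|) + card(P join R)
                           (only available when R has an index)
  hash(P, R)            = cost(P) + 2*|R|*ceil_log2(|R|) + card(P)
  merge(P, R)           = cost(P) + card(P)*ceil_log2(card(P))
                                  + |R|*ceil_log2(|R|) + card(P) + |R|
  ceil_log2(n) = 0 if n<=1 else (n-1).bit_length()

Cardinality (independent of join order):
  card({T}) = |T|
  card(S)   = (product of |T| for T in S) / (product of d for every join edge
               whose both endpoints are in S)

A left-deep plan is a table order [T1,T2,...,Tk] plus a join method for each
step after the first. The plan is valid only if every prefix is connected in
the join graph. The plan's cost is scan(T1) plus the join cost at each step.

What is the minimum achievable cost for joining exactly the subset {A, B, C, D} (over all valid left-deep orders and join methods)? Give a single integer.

Selinger DP over subsets of {A,B,C,D}:
  {A}: scan cost=80, card=80
  {D}: scan cost=80, card=80
  {C}: scan cost=300, card=300
  {B}: scan cost=500, card=500
  {AD}: card=1600; try (D,hash)→1280, (A,hash)→1280, (D,merge)→1360, (A,merge)→1360, (D,nl_idx)→2240, (D,nl)→6480 …(+1); best=1280 via (D,hash)
  {AC}: card=2000; try (A,hash)→1720, (C,merge)→3720, (A,merge)→3940, (C,hash)→5560, (C,nl)→24080, (A,nl)→24300; best=1720 via (A,hash)
  {AB}: card=8000; try (A,hash)→2120, (B,merge)→5720, (A,merge)→6140, (B,nl_idx)→8800, (B,hash)→9160, (B,nl)→40080 …(+1); best=2120 via (A,hash)
  {CD}: card=4800; try (D,hash)→1720, (C,merge)→3720, (D,merge)→3940, (C,hash)→5560, (D,nl_idx)→7200, (C,nl)→24080 …(+1); best=1720 via (D,hash)
  {BD}: card=20000; try (D,hash)→2120, (B,merge)→5720, (D,merge)→6140, (B,hash)→9160, (B,nl_idx)→20800, (D,nl_idx)→24000 …(+2); best=2120 via (D,hash)
  {BC}: card=7500; try (C,hash)→6400, (B,merge)→8300, (C,merge)→8500, (B,hash)→9600, (B,nl_idx)→10500, (B,nl)→150300 …(+1); best=6400 via (C,hash)
  {ACD}: card=8000; try (D,hash)→4840, (A,hash)→7640, (C,hash)→8280, (C,merge)→23480, (D,nl_idx)→23720, (D,merge)→26360 …(+4); best=4840 via (D,hash)
  {ABD}: card=80000; try (D,hash)→11240, (B,hash)→11880, (A,hash)→23240, (B,merge)→25480, (B,nl_idx)→95680, (D,merge)→114760 …(+5); best=11240 via (D,hash)
  {ABC}: card=10000; try (B,hash)→12720, (A,hash)→15020, (C,hash)→15520, (B,nl_idx)→29720, (B,merge)→30720, (A,merge)→112040 …(+4); best=12720 via (B,hash)
  {BCD}: card=60000; try (D,hash)→15020, (B,hash)→15520, (C,hash)→27520, (B,merge)→73920, (B,nl_idx)→104920, (D,merge)→112040 …(+5); best=15020 via (D,hash)
  {ABCD}: card=20000; try (B,hash)→21840, (D,hash)→23840, (A,hash)→76140, (C,hash)→96640, (B,nl_idx)→96840, (D,nl_idx)→102720 …(+8); best=21840 via (B,hash)

21840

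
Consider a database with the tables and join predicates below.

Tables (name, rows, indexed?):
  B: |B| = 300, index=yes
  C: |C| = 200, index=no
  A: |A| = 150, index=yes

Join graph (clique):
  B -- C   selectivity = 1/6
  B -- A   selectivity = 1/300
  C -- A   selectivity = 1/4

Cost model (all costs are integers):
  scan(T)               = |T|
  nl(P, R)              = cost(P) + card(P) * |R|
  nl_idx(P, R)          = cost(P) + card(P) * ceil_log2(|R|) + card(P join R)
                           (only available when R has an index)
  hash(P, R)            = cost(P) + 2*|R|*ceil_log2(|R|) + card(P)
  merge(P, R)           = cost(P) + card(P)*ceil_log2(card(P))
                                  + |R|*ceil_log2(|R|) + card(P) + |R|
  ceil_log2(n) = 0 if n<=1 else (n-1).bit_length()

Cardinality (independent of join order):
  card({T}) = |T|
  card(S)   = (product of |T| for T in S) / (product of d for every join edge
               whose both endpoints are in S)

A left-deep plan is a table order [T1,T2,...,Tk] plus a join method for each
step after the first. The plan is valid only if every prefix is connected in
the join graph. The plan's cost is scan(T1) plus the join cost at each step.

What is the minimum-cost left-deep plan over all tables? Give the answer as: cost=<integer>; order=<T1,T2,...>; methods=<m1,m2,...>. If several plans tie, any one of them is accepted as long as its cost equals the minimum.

Selinger DP (subsets sized 1..n):
  {B}: scan cost=300, card=300
  {C}: scan cost=200, card=200
  {A}: scan cost=150, card=150
  {BC}: card=10000; try (C,hash)→3800, (B,merge)→5000, (C,merge)→5100, (B,hash)→5800, (B,nl_idx)→12000, (B,nl)→60200 …(+1); best=3800 via (C,hash)
  {AB}: card=150; try (B,nl_idx)→1650, (A,nl_idx)→2850, (A,hash)→3000, (B,merge)→4500, (A,merge)→4650, (B,hash)→5700 …(+2); best=1650 via (B,nl_idx)
  {AC}: card=7500; try (A,hash)→2800, (C,merge)→3300, (A,merge)→3350, (C,hash)→3500, (A,nl_idx)→9300, (C,nl)→30150 …(+1); best=2800 via (A,hash)
  {ABC}: card=1250; try (C,merge)→4800, (C,hash)→5000, (B,hash)→15700, (A,hash)→16200, (C,nl)→31650, (B,nl_idx)→71550 …(+5); best=4800 via (C,merge)

cost=4800; order=A,B,C; methods=nl_idx,merge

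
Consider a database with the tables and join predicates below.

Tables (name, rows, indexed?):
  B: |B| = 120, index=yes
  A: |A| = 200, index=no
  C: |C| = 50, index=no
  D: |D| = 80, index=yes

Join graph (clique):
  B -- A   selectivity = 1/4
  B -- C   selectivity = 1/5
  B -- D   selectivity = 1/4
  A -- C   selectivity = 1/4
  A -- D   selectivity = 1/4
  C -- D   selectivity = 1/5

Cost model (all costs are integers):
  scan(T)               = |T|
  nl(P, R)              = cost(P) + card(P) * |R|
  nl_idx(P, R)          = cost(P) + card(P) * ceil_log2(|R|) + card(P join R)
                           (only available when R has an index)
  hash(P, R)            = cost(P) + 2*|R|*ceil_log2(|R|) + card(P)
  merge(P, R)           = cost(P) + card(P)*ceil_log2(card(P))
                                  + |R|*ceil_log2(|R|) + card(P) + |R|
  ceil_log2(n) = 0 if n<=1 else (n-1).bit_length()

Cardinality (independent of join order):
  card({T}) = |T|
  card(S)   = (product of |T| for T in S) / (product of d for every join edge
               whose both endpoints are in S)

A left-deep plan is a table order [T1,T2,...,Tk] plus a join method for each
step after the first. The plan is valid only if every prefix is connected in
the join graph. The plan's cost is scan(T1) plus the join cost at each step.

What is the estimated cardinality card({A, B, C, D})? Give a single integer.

Tables in S: A(200), B(120), C(50), D(80)
Edges inside S: B-A(d=4), B-C(d=5), B-D(d=4), A-C(d=4), A-D(d=4), C-D(d=5)
numerator = 200 * 120 * 50 * 80 = 96000000
denominator = 4 * 5 * 4 * 4 * 4 * 5 = 6400
card(S) = 96000000 / 6400 = 15000

15000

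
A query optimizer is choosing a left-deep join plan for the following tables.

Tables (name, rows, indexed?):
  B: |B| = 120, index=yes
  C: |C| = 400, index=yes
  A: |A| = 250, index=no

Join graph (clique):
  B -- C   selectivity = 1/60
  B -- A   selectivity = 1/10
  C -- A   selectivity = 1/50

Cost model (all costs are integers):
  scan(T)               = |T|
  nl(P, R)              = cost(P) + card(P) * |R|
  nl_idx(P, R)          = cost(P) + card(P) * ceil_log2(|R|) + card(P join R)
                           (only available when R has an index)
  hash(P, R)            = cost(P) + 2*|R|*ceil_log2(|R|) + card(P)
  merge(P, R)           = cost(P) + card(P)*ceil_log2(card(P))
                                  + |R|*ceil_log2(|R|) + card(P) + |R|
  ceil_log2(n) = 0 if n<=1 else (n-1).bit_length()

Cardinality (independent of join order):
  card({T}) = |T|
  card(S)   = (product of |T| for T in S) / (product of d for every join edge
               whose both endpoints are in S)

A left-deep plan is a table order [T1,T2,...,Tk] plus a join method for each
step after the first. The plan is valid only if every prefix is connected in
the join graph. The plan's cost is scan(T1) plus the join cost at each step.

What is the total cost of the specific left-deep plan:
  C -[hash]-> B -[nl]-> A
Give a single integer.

202480

step 1: scan C: cost=400, card=400
step 2: join B via hash
    card(P join B) = 400*120/(60) = 800
    cost = 400 + 2*120*7 + 400 = 2480
step 3: join A via nl
    card(P join A) = 800*250/(10*50) = 400
    cost = 2480 + 800*250 = 202480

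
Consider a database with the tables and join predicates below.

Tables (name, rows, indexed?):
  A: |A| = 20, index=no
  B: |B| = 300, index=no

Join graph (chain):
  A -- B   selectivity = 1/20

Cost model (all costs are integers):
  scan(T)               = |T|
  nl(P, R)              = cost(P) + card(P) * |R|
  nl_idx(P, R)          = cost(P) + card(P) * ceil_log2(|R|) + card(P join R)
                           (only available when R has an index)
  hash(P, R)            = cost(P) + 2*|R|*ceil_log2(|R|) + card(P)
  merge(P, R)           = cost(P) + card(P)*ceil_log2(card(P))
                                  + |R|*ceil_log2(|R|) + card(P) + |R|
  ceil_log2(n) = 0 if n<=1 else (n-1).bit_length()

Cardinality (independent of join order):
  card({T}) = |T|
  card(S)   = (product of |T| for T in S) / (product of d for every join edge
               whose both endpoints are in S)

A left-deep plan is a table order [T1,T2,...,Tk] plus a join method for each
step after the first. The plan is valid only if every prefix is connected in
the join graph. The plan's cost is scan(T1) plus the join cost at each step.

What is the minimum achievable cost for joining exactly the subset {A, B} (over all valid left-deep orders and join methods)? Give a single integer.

800

Selinger DP over subsets of {A,B}:
  {A}: scan cost=20, card=20
  {B}: scan cost=300, card=300
  {AB}: card=300; try (A,hash)→800, (B,merge)→3140, (A,merge)→3420, (B,hash)→5440, (B,nl)→6020, (A,nl)→6300; best=800 via (A,hash)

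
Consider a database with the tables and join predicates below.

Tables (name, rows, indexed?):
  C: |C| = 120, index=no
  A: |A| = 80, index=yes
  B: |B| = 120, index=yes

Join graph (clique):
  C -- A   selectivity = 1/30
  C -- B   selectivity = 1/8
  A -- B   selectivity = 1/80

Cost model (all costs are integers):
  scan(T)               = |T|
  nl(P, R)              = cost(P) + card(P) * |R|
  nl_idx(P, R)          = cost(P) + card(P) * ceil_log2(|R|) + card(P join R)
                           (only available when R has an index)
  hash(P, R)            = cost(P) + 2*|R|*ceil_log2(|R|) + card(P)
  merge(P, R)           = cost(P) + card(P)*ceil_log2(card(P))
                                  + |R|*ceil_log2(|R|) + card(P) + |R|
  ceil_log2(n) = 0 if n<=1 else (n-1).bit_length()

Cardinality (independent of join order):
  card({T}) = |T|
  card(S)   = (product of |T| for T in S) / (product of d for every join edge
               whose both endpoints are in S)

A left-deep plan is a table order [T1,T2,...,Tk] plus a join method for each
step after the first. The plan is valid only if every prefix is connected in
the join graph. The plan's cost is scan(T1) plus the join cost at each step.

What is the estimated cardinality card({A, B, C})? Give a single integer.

Tables in S: A(80), B(120), C(120)
Edges inside S: C-A(d=30), C-B(d=8), A-B(d=80)
numerator = 80 * 120 * 120 = 1152000
denominator = 30 * 8 * 80 = 19200
card(S) = 1152000 / 19200 = 60

60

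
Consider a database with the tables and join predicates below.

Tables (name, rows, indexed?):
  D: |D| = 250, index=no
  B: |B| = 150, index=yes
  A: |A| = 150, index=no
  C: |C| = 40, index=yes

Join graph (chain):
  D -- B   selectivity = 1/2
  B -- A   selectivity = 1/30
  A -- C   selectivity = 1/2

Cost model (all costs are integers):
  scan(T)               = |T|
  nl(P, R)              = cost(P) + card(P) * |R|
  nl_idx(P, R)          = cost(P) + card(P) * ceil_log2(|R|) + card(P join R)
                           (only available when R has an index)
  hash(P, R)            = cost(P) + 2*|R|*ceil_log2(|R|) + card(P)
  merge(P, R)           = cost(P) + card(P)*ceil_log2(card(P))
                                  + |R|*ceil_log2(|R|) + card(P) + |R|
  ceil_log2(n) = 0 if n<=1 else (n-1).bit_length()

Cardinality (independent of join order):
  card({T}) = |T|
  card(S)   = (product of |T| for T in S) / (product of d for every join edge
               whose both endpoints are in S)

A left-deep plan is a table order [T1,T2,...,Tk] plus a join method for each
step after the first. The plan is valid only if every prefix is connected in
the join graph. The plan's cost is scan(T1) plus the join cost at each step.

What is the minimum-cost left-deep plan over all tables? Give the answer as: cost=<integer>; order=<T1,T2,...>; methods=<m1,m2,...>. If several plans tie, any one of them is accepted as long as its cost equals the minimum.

Selinger DP (subsets sized 1..n):
  {D}: scan cost=250, card=250
  {B}: scan cost=150, card=150
  {A}: scan cost=150, card=150
  {C}: scan cost=40, card=40
  {BD}: card=18750; try (B,hash)→2900, (D,merge)→3750, (B,merge)→3850, (D,hash)→4300, (B,nl_idx)→21000, (D,nl)→37650 …(+1); best=2900 via (B,hash)
  {AB}: card=750; try (B,nl_idx)→2100, (B,hash)→2700, (A,hash)→2700, (B,merge)→2850, (A,merge)→2850, (B,nl)→22650 …(+1); best=2100 via (B,nl_idx)
  {AC}: card=3000; try (C,hash)→780, (A,merge)→1670, (C,merge)→1780, (A,hash)→2480, (C,nl_idx)→4050, (A,nl)→6040 …(+1); best=780 via (C,hash)
  {ABD}: card=93750; try (D,hash)→6850, (D,merge)→12600, (A,hash)→24050, (D,nl)→189600, (A,merge)→304250, (A,nl)→2815400; best=6850 via (D,hash)
  {ABC}: card=15000; try (C,hash)→3330, (B,hash)→6180, (C,merge)→10630, (C,nl_idx)→21600, (C,nl)→32100, (B,nl_idx)→39780 …(+2); best=3330 via (C,hash)
  {ABCD}: card=1875000; try (D,hash)→22330, (C,hash)→101080, (D,merge)→230580, (C,merge)→1694630, (C,nl_idx)→2444350, (D,nl)→3753330 …(+1); best=22330 via (D,hash)

cost=22330; order=A,B,C,D; methods=nl_idx,hash,hash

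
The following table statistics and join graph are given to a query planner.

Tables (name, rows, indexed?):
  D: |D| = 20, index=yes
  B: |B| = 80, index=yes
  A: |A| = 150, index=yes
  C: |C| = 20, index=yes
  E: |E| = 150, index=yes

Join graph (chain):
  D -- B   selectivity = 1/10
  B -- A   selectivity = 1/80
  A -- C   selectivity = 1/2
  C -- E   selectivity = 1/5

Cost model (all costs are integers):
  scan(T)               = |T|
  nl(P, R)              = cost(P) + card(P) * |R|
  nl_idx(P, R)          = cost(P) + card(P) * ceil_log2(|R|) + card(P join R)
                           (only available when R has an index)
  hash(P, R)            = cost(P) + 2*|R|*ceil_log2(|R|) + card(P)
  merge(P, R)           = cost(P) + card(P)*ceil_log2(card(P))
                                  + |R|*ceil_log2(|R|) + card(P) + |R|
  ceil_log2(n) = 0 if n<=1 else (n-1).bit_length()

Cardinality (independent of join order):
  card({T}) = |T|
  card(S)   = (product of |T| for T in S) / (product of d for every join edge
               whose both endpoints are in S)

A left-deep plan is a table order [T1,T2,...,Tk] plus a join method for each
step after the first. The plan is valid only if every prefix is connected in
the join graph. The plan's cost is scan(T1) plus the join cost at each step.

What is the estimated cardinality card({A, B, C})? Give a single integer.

1500

Tables in S: A(150), B(80), C(20)
Edges inside S: B-A(d=80), A-C(d=2)
numerator = 150 * 80 * 20 = 240000
denominator = 80 * 2 = 160
card(S) = 240000 / 160 = 1500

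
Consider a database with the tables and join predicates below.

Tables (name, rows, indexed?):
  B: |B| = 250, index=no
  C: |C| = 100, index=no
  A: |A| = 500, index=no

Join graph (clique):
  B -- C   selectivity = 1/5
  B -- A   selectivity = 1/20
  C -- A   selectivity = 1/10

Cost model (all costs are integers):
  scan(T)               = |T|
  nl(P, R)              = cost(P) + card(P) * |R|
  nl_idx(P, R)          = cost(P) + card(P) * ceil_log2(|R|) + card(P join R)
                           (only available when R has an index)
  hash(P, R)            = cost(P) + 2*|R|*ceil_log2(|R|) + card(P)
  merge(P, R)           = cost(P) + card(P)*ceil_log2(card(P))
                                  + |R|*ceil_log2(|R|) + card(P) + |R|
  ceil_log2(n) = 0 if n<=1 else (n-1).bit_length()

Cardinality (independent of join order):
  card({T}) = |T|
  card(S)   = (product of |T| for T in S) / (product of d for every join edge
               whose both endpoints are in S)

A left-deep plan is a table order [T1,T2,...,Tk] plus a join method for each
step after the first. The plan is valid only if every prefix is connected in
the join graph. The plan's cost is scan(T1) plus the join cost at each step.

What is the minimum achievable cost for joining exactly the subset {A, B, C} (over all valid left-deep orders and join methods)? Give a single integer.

Selinger DP over subsets of {A,B,C}:
  {B}: scan cost=250, card=250
  {C}: scan cost=100, card=100
  {A}: scan cost=500, card=500
  {BC}: card=5000; try (C,hash)→1900, (B,merge)→3150, (C,merge)→3300, (B,hash)→4200, (B,nl)→25100, (C,nl)→25250; best=1900 via (C,hash)
  {AB}: card=6250; try (B,hash)→5000, (A,merge)→7500, (B,merge)→7750, (A,hash)→9500, (A,nl)→125250, (B,nl)→125500; best=5000 via (B,hash)
  {AC}: card=5000; try (C,hash)→2400, (A,merge)→5900, (C,merge)→6300, (A,hash)→9200, (A,nl)→50100, (C,nl)→50500; best=2400 via (C,hash)
  {ABC}: card=12500; try (B,hash)→11400, (C,hash)→12650, (A,hash)→15900, (B,merge)→74650, (A,merge)→76900, (C,merge)→93300 …(+3); best=11400 via (B,hash)

11400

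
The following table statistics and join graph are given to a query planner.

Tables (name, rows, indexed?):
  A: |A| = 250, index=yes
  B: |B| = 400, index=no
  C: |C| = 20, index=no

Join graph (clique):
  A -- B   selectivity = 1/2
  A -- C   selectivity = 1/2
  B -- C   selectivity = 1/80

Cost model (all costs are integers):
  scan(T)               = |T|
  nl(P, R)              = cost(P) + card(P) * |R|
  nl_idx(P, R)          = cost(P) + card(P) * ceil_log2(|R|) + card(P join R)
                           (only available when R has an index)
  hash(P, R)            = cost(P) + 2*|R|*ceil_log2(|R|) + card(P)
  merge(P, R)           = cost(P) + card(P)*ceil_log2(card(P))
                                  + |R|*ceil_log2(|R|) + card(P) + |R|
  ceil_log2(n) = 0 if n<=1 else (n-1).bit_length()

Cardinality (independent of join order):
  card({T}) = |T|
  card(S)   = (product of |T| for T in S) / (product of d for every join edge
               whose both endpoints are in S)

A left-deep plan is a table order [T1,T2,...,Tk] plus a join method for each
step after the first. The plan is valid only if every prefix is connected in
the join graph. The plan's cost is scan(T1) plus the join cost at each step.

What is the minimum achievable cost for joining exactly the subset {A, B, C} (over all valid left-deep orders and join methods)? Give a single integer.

Selinger DP over subsets of {A,B,C}:
  {A}: scan cost=250, card=250
  {B}: scan cost=400, card=400
  {C}: scan cost=20, card=20
  {AB}: card=50000; try (A,hash)→4800, (B,merge)→6500, (A,merge)→6650, (B,hash)→7700, (A,nl_idx)→53600, (B,nl)→100250 …(+1); best=4800 via (A,hash)
  {AC}: card=2500; try (C,hash)→700, (A,merge)→2390, (C,merge)→2620, (A,nl_idx)→2680, (A,hash)→4040, (A,nl)→5020 …(+1); best=700 via (C,hash)
  {BC}: card=100; try (C,hash)→1000, (B,merge)→4140, (C,merge)→4520, (B,hash)→7240, (B,nl)→8020, (C,nl)→8400; best=1000 via (C,hash)
  {ABC}: card=6250; try (A,merge)→4050, (A,hash)→5100, (A,nl_idx)→8050, (B,hash)→10400, (A,nl)→26000, (B,merge)→37200 …(+4); best=4050 via (A,merge)

4050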